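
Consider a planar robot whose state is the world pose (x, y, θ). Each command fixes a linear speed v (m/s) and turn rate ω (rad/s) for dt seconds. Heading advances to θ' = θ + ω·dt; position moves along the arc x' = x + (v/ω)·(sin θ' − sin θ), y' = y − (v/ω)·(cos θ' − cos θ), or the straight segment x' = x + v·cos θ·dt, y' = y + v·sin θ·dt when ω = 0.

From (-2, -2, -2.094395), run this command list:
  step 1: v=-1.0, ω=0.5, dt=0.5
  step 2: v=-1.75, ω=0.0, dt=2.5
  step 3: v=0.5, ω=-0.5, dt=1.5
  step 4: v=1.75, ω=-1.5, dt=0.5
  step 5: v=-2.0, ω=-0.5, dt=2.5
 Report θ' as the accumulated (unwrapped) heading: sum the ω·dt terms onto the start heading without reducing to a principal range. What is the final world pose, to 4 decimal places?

(1.2577, -1.5055, -4.5944)

step 1: θ'=-1.8444 (R=-2.0000) → pose (-1.8064, -1.5404, -1.8444)
step 2: θ'=-1.8444 (straight) → pose (-0.6243, 2.6719, -1.8444)
step 3: θ'=-2.5944 (R=-1.0000) → pose (-1.0668, 2.0881, -2.5944)
step 4: θ'=-3.3444 (R=-1.1667) → pose (-1.9088, 1.9416, -3.3444)
step 5: θ'=-4.5944 (R=4.0000) → pose (1.2577, -1.5055, -4.5944)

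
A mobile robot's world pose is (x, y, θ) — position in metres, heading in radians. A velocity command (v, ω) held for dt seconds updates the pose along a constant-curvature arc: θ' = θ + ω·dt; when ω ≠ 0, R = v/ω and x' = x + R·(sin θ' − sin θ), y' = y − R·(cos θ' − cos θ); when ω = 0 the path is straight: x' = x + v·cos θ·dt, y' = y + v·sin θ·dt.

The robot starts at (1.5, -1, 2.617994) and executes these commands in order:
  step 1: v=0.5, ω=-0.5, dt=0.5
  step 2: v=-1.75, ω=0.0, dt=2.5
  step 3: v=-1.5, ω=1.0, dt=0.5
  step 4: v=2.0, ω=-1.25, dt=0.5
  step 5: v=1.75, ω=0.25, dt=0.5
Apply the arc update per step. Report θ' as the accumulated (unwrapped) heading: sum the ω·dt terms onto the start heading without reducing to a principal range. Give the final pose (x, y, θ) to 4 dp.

step 1: θ'=2.3680 (R=-1.0000) → pose (1.3013, -0.8494, 2.3680)
step 2: θ'=2.3680 (straight) → pose (4.4312, -3.9063, 2.3680)
step 3: θ'=2.8680 (R=-1.5000) → pose (5.0739, -4.2774, 2.8680)
step 4: θ'=2.2430 (R=-1.6000) → pose (4.2543, -3.7332, 2.2430)
step 5: θ'=2.3680 (R=7.0000) → pose (3.6681, -3.0843, 2.3680)

(3.6681, -3.0843, 2.3680)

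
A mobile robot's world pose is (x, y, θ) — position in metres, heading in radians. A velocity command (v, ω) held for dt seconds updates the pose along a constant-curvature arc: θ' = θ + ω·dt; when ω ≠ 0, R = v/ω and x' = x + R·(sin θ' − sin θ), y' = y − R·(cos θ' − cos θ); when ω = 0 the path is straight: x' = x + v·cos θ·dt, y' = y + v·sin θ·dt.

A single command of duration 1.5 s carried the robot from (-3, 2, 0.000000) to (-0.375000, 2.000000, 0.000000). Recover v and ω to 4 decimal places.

v = 1.7500, ω = 0.0000

Δθ = 0.000000 − 0.000000 = 0.000000
ω = Δθ/dt = 0.000000/1.5 = 0.0000
ω = 0 → v = (Δx·cos θ + Δy·sin θ)/dt = 1.7500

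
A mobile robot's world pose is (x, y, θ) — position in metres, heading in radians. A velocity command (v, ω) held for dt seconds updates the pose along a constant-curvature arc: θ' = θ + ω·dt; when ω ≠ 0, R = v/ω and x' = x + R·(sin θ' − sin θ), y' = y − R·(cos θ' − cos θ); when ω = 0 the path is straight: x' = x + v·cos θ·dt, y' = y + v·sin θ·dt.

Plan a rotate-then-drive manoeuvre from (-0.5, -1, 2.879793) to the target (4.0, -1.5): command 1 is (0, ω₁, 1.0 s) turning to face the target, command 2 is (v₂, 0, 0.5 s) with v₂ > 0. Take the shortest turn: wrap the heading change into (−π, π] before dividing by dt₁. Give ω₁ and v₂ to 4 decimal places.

ω₁ = -2.9905, v₂ = 9.0554

heading to target = atan2(-1.5−-1, 4−-0.5) = -0.1107
Δθ = wrap(-0.1107 − 2.8798) = -2.9905; ω₁ = Δθ/dt₁ = -2.9905
distance = √((4−-0.5)² + (-1.5−-1)²) = 4.5277; v₂ = distance/dt₂ = 9.0554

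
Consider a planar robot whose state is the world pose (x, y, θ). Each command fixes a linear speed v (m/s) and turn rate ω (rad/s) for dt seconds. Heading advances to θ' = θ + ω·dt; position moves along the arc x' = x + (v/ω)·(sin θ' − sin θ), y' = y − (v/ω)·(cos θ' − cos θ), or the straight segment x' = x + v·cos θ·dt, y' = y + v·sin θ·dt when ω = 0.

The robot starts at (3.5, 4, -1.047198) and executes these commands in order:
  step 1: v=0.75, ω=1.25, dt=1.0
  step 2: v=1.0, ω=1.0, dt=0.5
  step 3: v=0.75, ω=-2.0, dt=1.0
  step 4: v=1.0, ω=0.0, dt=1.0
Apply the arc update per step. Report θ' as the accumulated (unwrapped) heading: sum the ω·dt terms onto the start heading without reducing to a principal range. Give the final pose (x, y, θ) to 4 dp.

(5.4590, 2.7811, -1.2972)

step 1: θ'=0.2028 (R=0.6000) → pose (4.1405, 3.7123, 0.2028)
step 2: θ'=0.7028 (R=1.0000) → pose (4.5854, 3.9288, 0.7028)
step 3: θ'=-1.2972 (R=-0.3750) → pose (5.1888, 3.7440, -1.2972)
step 4: θ'=-1.2972 (straight) → pose (5.4590, 2.7811, -1.2972)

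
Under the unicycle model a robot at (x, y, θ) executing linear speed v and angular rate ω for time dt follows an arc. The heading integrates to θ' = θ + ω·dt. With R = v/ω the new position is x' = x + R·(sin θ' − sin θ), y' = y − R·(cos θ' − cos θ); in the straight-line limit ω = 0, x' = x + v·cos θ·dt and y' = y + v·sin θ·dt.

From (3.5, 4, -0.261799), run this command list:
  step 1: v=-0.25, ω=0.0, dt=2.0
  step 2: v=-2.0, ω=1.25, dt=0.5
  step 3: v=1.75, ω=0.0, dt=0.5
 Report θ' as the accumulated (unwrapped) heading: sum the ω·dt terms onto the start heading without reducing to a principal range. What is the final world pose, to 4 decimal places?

step 1: θ'=-0.2618 (straight) → pose (3.0170, 4.1294, -0.2618)
step 2: θ'=0.3632 (R=-1.6000) → pose (2.0345, 4.0796, 0.3632)
step 3: θ'=0.3632 (straight) → pose (2.8524, 4.3904, 0.3632)

(2.8524, 4.3904, 0.3632)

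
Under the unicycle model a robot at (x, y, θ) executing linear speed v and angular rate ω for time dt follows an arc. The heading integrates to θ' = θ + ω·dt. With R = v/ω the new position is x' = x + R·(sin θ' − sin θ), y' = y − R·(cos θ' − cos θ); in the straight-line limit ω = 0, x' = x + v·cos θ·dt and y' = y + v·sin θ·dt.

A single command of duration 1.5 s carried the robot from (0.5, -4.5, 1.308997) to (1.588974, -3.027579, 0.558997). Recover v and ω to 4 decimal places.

Δθ = 0.558997 − 1.308997 = -0.750000
ω = Δθ/dt = -0.750000/1.5 = -0.5000
R = −Δy/(cos θ' − cos θ) = -2.5000
v = R·ω = -2.5000·-0.5000 = 1.2500

v = 1.2500, ω = -0.5000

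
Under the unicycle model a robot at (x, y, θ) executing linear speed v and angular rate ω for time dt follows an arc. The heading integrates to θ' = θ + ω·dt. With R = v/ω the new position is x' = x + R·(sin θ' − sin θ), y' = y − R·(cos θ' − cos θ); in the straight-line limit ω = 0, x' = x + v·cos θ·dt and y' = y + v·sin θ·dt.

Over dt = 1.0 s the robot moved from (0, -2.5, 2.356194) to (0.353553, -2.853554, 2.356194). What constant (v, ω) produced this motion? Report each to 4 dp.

v = -0.5000, ω = 0.0000

Δθ = 2.356194 − 2.356194 = 0.000000
ω = Δθ/dt = 0.000000/1.0 = 0.0000
ω = 0 → v = (Δx·cos θ + Δy·sin θ)/dt = -0.5000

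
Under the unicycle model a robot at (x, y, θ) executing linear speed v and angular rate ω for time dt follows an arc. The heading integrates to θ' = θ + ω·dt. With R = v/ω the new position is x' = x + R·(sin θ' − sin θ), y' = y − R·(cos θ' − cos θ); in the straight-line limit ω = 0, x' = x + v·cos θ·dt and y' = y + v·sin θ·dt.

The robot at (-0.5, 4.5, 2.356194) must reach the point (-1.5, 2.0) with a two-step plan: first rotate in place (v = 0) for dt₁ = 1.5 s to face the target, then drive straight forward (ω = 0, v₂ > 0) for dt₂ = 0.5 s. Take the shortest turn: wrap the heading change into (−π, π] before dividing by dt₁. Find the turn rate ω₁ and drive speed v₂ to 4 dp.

ω₁ = 1.3171, v₂ = 5.3852

heading to target = atan2(2−4.5, -1.5−-0.5) = -1.9513
Δθ = wrap(-1.9513 − 2.3562) = 1.9757; ω₁ = Δθ/dt₁ = 1.3171
distance = √((-1.5−-0.5)² + (2−4.5)²) = 2.6926; v₂ = distance/dt₂ = 5.3852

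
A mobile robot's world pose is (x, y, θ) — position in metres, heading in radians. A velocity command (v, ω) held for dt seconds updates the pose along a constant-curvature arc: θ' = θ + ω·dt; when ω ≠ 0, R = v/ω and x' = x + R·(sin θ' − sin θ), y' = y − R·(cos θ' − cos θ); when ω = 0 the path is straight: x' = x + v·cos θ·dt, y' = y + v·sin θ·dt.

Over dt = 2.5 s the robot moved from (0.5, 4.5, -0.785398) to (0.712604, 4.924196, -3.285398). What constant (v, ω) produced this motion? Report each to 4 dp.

Δθ = -3.285398 − -0.785398 = -2.500000
ω = Δθ/dt = -2.500000/2.5 = -1.0000
R = −Δy/(cos θ' − cos θ) = 0.2500
v = R·ω = 0.2500·-1.0000 = -0.2500

v = -0.2500, ω = -1.0000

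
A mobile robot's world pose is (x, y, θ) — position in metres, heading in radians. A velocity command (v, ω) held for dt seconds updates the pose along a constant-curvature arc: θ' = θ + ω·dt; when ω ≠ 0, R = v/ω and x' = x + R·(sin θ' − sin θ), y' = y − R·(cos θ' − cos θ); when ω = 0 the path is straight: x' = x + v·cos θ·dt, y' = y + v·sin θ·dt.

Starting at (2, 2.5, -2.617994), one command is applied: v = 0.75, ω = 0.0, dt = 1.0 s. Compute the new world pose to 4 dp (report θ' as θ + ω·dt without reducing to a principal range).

(1.3505, 2.1250, -2.6180)

θ' = -2.6180 + 0.0·1.0 = -2.6180
ω = 0 → straight: x' = 2 + 0.75·cos(-2.6180)·1.0 = 1.3505
y' = 2.5 + 0.75·sin(-2.6180)·1.0 = 2.1250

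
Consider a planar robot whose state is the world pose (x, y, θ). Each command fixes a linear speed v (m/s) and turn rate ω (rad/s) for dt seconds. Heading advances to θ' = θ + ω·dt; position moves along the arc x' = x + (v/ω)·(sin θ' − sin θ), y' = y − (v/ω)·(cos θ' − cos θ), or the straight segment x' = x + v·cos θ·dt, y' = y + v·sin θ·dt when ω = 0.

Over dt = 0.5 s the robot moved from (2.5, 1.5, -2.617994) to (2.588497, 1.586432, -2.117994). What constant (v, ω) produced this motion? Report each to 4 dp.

v = -0.2500, ω = 1.0000

Δθ = -2.117994 − -2.617994 = 0.500000
ω = Δθ/dt = 0.500000/0.5 = 1.0000
R = Δx/(sin θ' − sin θ) = -0.2500
v = R·ω = -0.2500·1.0000 = -0.2500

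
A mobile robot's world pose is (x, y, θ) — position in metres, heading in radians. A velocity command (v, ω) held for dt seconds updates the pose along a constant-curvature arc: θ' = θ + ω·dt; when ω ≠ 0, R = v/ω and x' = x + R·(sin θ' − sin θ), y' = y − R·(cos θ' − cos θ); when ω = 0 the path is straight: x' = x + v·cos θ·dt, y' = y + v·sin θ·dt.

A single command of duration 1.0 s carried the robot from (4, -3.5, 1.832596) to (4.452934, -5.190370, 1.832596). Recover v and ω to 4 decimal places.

Δθ = 1.832596 − 1.832596 = 0.000000
ω = Δθ/dt = 0.000000/1.0 = 0.0000
ω = 0 → v = (Δx·cos θ + Δy·sin θ)/dt = -1.7500

v = -1.7500, ω = 0.0000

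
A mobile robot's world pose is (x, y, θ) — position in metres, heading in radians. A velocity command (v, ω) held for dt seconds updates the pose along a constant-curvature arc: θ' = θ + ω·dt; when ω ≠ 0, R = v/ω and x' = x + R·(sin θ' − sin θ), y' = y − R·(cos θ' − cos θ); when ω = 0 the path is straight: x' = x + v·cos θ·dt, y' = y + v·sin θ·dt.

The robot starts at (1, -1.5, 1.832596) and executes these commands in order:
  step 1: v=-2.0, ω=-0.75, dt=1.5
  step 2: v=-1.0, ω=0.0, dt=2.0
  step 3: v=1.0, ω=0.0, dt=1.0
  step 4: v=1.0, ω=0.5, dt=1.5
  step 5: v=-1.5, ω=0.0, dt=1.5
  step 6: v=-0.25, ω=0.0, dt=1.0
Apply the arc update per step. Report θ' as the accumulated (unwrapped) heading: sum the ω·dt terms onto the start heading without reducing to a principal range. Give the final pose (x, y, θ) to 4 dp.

step 1: θ'=0.7076 (R=2.6667) → pose (0.1576, -4.2167, 0.7076)
step 2: θ'=0.7076 (straight) → pose (-1.3623, -5.5167, 0.7076)
step 3: θ'=0.7076 (straight) → pose (-0.6024, -4.8667, 0.7076)
step 4: θ'=1.4576 (R=2.0000) → pose (0.0848, -3.5727, 1.4576)
step 5: θ'=1.4576 (straight) → pose (-0.1693, -5.8083, 1.4576)
step 6: θ'=1.4576 (straight) → pose (-0.1976, -6.0567, 1.4576)

(-0.1976, -6.0567, 1.4576)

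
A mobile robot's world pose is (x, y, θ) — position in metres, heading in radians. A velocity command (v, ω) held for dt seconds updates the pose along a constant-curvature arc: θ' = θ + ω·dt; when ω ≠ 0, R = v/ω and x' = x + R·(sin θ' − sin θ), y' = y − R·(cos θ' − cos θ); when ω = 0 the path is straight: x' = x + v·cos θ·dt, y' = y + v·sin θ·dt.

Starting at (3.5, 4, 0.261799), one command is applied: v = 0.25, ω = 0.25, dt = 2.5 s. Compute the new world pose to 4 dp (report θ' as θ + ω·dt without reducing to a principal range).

θ' = 0.2618 + 0.25·2.5 = 0.8868
R = v/ω = 0.25/0.25 = 1.0000
x' = 3.5 + 1.0000·(sin 0.8868 − sin 0.2618) = 4.0162
y' = 4 − 1.0000·(cos 0.8868 − cos 0.2618) = 4.3340

(4.0162, 4.3340, 0.8868)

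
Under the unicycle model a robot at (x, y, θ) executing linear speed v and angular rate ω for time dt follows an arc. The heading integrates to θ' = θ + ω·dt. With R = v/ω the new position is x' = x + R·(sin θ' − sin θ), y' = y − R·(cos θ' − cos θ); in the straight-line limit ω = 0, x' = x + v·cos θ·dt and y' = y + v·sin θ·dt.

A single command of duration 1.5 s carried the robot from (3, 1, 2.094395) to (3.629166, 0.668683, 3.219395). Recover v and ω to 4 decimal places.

v = -0.5000, ω = 0.7500

Δθ = 3.219395 − 2.094395 = 1.125000
ω = Δθ/dt = 1.125000/1.5 = 0.7500
R = Δx/(sin θ' − sin θ) = -0.6667
v = R·ω = -0.6667·0.7500 = -0.5000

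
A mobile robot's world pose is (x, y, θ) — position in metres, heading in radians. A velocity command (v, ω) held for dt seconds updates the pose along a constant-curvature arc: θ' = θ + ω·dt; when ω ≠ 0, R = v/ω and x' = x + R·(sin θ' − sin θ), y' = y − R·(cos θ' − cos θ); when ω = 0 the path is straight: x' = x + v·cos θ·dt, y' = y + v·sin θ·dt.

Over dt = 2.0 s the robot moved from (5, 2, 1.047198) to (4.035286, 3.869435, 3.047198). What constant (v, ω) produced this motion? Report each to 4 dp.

Δθ = 3.047198 − 1.047198 = 2.000000
ω = Δθ/dt = 2.000000/2.0 = 1.0000
R = −Δy/(cos θ' − cos θ) = 1.2500
v = R·ω = 1.2500·1.0000 = 1.2500

v = 1.2500, ω = 1.0000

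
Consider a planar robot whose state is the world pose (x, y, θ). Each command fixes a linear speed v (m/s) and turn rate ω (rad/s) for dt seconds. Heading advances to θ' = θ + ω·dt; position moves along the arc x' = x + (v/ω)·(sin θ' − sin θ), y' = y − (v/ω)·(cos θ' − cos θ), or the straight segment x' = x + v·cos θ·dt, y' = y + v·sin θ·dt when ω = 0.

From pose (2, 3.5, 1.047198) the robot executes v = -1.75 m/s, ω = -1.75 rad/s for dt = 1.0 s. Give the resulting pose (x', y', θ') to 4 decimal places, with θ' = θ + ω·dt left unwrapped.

(0.4876, 3.2370, -0.7028)

θ' = 1.0472 + -1.75·1.0 = -0.7028
R = v/ω = -1.75/-1.75 = 1.0000
x' = 2 + 1.0000·(sin -0.7028 − sin 1.0472) = 0.4876
y' = 3.5 − 1.0000·(cos -0.7028 − cos 1.0472) = 3.2370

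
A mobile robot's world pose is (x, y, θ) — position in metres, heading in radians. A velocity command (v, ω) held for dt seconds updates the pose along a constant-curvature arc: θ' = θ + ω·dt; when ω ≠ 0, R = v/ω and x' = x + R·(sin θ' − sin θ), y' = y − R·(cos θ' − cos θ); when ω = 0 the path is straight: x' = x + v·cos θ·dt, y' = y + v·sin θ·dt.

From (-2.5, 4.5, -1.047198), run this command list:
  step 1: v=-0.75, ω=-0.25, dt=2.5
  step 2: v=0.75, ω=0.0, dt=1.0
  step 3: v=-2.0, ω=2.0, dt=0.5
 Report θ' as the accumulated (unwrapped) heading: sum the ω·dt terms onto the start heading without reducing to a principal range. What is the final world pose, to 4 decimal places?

(-3.3346, 6.4412, -0.6722)

step 1: θ'=-1.6722 (R=3.0000) → pose (-2.8865, 6.3037, -1.6722)
step 2: θ'=-1.6722 (straight) → pose (-2.9624, 5.5575, -1.6722)
step 3: θ'=-0.6722 (R=-1.0000) → pose (-3.3346, 6.4412, -0.6722)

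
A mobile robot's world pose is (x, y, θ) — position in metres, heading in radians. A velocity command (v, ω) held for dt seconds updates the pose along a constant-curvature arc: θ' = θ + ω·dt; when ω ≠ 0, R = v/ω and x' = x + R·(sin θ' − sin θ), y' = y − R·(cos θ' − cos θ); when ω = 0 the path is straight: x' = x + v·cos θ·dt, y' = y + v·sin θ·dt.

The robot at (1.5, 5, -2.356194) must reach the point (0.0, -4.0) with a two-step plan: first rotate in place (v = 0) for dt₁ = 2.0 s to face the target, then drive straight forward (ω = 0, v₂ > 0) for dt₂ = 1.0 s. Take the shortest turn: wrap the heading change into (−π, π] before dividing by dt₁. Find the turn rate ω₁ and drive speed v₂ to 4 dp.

ω₁ = 0.3101, v₂ = 9.1241

heading to target = atan2(-4−5, 0−1.5) = -1.7359
Δθ = wrap(-1.7359 − -2.3562) = 0.6202; ω₁ = Δθ/dt₁ = 0.3101
distance = √((0−1.5)² + (-4−5)²) = 9.1241; v₂ = distance/dt₂ = 9.1241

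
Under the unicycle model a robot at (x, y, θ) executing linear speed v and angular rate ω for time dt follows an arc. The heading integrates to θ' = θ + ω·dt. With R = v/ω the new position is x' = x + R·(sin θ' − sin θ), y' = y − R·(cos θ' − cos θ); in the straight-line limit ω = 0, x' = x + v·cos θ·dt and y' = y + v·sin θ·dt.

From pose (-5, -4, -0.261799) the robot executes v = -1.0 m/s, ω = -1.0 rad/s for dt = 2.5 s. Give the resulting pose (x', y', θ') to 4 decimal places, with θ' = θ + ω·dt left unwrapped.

θ' = -0.2618 + -1.0·2.5 = -2.7618
R = v/ω = -1.0/-1.0 = 1.0000
x' = -5 + 1.0000·(sin -2.7618 − sin -0.2618) = -5.1119
y' = -4 − 1.0000·(cos -2.7618 − cos -0.2618) = -2.1053

(-5.1119, -2.1053, -2.7618)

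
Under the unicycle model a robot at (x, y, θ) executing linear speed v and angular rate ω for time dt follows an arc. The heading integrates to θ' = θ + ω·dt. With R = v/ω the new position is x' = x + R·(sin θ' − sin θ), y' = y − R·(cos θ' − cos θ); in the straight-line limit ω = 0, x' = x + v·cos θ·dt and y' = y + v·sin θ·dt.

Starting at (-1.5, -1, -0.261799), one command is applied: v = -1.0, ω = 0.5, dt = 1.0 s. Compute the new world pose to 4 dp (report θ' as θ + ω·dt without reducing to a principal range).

θ' = -0.2618 + 0.5·1.0 = 0.2382
R = v/ω = -1.0/0.5 = -2.0000
x' = -1.5 + -2.0000·(sin 0.2382 − sin -0.2618) = -2.4895
y' = -1 − -2.0000·(cos 0.2382 − cos -0.2618) = -0.9883

(-2.4895, -0.9883, 0.2382)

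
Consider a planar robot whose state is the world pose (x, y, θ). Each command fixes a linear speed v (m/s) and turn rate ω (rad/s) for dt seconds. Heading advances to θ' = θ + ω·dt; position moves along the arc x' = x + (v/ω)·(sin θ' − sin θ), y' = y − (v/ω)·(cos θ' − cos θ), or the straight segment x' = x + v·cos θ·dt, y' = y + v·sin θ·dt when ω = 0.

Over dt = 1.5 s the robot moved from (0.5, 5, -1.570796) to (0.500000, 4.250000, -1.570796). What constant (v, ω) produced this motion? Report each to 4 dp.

Δθ = -1.570796 − -1.570796 = 0.000000
ω = Δθ/dt = 0.000000/1.5 = 0.0000
ω = 0 → v = (Δx·cos θ + Δy·sin θ)/dt = 0.5000

v = 0.5000, ω = 0.0000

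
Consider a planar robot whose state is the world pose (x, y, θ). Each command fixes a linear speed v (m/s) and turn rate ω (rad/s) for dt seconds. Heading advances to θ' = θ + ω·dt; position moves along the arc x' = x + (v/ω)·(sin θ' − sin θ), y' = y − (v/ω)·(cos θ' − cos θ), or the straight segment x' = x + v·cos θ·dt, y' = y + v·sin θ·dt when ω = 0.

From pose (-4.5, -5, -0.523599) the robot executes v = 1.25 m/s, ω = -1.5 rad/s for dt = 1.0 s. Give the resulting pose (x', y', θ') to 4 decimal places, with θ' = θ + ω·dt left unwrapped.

θ' = -0.5236 + -1.5·1.0 = -2.0236
R = v/ω = 1.25/-1.5 = -0.8333
x' = -4.5 + -0.8333·(sin -2.0236 − sin -0.5236) = -4.1673
y' = -5 − -0.8333·(cos -2.0236 − cos -0.5236) = -6.0863

(-4.1673, -6.0863, -2.0236)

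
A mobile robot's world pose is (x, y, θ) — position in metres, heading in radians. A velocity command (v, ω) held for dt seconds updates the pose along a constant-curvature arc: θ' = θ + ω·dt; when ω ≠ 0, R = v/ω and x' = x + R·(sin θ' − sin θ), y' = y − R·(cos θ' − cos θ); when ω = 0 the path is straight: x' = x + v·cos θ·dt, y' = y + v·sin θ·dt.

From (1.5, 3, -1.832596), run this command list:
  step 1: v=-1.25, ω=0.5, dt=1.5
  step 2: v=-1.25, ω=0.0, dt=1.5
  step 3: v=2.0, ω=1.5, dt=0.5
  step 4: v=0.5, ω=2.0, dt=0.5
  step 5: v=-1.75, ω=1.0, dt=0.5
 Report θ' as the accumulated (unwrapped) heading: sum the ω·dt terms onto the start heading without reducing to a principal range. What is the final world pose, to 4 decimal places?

step 1: θ'=-1.0826 (R=-2.5000) → pose (1.2931, 4.8196, -1.0826)
step 2: θ'=-1.0826 (straight) → pose (0.4137, 6.4756, -1.0826)
step 3: θ'=-0.3326 (R=1.3333) → pose (1.1559, 5.8407, -0.3326)
step 4: θ'=0.6674 (R=0.2500) → pose (1.3923, 5.8807, 0.6674)
step 5: θ'=1.1674 (R=-1.7500) → pose (0.8659, 5.1931, 1.1674)

(0.8659, 5.1931, 1.1674)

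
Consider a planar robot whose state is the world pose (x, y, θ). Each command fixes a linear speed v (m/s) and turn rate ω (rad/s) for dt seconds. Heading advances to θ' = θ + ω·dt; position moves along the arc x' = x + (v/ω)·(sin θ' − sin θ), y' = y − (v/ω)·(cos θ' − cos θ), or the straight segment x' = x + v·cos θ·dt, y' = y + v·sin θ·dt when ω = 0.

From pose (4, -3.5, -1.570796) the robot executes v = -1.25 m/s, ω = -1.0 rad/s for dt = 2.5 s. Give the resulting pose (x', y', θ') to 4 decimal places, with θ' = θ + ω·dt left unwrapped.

(6.2514, -2.7519, -4.0708)

θ' = -1.5708 + -1.0·2.5 = -4.0708
R = v/ω = -1.25/-1.0 = 1.2500
x' = 4 + 1.2500·(sin -4.0708 − sin -1.5708) = 6.2514
y' = -3.5 − 1.2500·(cos -4.0708 − cos -1.5708) = -2.7519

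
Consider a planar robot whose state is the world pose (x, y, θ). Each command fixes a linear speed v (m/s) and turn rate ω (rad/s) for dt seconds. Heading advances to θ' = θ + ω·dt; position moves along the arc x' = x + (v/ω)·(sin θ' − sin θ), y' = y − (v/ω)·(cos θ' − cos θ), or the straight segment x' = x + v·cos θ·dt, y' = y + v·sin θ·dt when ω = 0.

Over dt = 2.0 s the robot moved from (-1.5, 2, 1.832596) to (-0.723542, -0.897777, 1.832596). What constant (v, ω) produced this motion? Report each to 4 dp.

v = -1.5000, ω = 0.0000

Δθ = 1.832596 − 1.832596 = 0.000000
ω = Δθ/dt = 0.000000/2.0 = 0.0000
ω = 0 → v = (Δx·cos θ + Δy·sin θ)/dt = -1.5000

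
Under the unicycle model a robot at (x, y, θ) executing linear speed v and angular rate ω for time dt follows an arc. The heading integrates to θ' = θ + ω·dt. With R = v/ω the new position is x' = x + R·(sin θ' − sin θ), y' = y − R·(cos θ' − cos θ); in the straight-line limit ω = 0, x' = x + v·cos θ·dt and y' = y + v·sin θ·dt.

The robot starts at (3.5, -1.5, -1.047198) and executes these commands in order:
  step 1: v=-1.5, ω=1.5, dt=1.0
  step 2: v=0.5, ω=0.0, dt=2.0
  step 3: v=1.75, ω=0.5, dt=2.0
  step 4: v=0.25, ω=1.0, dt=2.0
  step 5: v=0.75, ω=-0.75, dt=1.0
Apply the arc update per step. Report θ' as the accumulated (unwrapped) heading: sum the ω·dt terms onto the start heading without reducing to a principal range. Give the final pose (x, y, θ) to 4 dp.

(3.9843, 2.3861, 2.7028)

step 1: θ'=0.4528 (R=-1.0000) → pose (2.1965, -1.1008, 0.4528)
step 2: θ'=0.4528 (straight) → pose (3.0957, -0.6633, 0.4528)
step 3: θ'=1.4528 (R=3.5000) → pose (5.0402, 2.0720, 1.4528)
step 4: θ'=3.4528 (R=0.2500) → pose (4.7154, 2.3394, 3.4528)
step 5: θ'=2.7028 (R=-1.0000) → pose (3.9843, 2.3861, 2.7028)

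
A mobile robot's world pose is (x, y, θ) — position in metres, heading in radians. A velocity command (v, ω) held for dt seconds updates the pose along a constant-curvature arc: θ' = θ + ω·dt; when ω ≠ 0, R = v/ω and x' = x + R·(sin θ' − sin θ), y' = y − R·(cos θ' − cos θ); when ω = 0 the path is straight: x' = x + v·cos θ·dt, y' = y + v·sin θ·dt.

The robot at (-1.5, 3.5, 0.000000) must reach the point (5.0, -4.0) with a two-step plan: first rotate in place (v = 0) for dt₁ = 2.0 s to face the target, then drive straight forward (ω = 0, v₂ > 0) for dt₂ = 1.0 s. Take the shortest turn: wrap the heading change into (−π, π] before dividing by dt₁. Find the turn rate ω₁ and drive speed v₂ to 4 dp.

ω₁ = -0.4284, v₂ = 9.9247

heading to target = atan2(-4−3.5, 5−-1.5) = -0.8567
Δθ = wrap(-0.8567 − 0.0000) = -0.8567; ω₁ = Δθ/dt₁ = -0.4284
distance = √((5−-1.5)² + (-4−3.5)²) = 9.9247; v₂ = distance/dt₂ = 9.9247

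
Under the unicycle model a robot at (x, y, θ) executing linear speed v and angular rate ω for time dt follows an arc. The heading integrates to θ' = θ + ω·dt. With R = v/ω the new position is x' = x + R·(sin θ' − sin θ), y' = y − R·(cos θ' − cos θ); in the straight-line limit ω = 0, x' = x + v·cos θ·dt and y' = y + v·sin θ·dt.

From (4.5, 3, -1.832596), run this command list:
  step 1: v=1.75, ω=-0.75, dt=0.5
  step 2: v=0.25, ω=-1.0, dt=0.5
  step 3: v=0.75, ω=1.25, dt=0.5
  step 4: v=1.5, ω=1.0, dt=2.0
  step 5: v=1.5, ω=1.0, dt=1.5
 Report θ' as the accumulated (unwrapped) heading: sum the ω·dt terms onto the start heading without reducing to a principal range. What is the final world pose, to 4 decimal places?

(6.5457, 0.9240, 1.4174)

step 1: θ'=-2.2076 (R=-2.3333) → pose (4.1222, 2.2165, -2.2076)
step 2: θ'=-2.7076 (R=-0.2500) → pose (4.0263, 2.1383, -2.7076)
step 3: θ'=-2.0826 (R=0.6000) → pose (3.7555, 1.8878, -2.0826)
step 4: θ'=-0.0826 (R=1.5000) → pose (4.9395, -0.3417, -0.0826)
step 5: θ'=1.4174 (R=1.5000) → pose (6.5457, 0.9240, 1.4174)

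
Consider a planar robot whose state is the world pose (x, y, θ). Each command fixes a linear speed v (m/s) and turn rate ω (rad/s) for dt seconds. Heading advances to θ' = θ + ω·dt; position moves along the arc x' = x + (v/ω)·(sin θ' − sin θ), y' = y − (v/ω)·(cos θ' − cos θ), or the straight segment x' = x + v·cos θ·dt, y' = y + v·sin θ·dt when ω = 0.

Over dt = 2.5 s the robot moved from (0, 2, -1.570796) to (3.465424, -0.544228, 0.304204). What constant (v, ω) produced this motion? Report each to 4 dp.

v = 2.0000, ω = 0.7500

Δθ = 0.304204 − -1.570796 = 1.875000
ω = Δθ/dt = 1.875000/2.5 = 0.7500
R = Δx/(sin θ' − sin θ) = 2.6667
v = R·ω = 2.6667·0.7500 = 2.0000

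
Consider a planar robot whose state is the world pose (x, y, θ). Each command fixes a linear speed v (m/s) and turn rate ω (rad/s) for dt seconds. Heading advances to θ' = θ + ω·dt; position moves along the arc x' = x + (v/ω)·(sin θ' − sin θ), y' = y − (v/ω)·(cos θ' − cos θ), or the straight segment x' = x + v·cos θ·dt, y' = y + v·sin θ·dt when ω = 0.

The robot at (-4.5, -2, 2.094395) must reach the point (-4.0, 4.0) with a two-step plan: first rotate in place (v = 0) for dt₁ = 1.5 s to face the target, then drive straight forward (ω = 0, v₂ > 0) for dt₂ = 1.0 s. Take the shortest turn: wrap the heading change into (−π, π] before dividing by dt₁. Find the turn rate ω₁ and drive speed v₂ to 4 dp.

ω₁ = -0.4045, v₂ = 6.0208

heading to target = atan2(4−-2, -4−-4.5) = 1.4877
Δθ = wrap(1.4877 − 2.0944) = -0.6067; ω₁ = Δθ/dt₁ = -0.4045
distance = √((-4−-4.5)² + (4−-2)²) = 6.0208; v₂ = distance/dt₂ = 6.0208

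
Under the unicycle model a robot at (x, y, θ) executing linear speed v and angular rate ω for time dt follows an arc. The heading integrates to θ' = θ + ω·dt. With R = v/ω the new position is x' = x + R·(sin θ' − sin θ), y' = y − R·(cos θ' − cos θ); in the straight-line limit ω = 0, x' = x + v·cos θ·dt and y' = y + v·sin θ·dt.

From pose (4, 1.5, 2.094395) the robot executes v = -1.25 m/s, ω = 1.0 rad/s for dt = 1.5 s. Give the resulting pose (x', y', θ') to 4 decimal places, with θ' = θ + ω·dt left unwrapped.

θ' = 2.0944 + 1.0·1.5 = 3.5944
R = v/ω = -1.25/1.0 = -1.2500
x' = 4 + -1.2500·(sin 3.5944 − sin 2.0944) = 5.6294
y' = 1.5 − -1.2500·(cos 3.5944 − cos 2.0944) = 1.0010

(5.6294, 1.0010, 3.5944)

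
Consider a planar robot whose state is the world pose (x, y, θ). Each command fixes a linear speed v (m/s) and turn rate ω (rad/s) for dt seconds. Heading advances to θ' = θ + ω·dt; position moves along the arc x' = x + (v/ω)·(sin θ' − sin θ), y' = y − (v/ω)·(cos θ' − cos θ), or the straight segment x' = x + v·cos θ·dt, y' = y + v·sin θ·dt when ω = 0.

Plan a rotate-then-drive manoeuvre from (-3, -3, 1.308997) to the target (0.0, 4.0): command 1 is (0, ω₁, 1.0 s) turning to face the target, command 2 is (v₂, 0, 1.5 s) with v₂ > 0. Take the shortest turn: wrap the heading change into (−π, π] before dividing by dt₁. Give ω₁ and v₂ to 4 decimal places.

ω₁ = -0.1431, v₂ = 5.0772

heading to target = atan2(4−-3, 0−-3) = 1.1659
Δθ = wrap(1.1659 − 1.3090) = -0.1431; ω₁ = Δθ/dt₁ = -0.1431
distance = √((0−-3)² + (4−-3)²) = 7.6158; v₂ = distance/dt₂ = 5.0772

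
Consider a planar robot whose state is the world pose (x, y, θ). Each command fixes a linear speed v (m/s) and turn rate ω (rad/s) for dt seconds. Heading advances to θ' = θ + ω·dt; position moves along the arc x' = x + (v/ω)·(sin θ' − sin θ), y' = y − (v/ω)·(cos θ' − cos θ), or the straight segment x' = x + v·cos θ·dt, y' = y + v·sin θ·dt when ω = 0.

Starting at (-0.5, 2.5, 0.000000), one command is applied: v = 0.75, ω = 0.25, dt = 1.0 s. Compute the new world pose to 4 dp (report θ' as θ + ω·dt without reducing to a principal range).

θ' = 0.0000 + 0.25·1.0 = 0.2500
R = v/ω = 0.75/0.25 = 3.0000
x' = -0.5 + 3.0000·(sin 0.2500 − sin 0.0000) = 0.2422
y' = 2.5 − 3.0000·(cos 0.2500 − cos 0.0000) = 2.5933

(0.2422, 2.5933, 0.2500)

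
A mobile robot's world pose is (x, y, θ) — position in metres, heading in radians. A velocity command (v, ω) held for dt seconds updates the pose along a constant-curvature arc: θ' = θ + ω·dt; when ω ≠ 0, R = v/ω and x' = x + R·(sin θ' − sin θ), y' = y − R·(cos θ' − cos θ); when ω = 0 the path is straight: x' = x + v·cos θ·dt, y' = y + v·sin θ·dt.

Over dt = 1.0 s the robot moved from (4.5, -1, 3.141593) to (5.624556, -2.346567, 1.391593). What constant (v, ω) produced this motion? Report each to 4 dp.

v = -2.0000, ω = -1.7500

Δθ = 1.391593 − 3.141593 = -1.750000
ω = Δθ/dt = -1.750000/1.0 = -1.7500
R = −Δy/(cos θ' − cos θ) = 1.1429
v = R·ω = 1.1429·-1.7500 = -2.0000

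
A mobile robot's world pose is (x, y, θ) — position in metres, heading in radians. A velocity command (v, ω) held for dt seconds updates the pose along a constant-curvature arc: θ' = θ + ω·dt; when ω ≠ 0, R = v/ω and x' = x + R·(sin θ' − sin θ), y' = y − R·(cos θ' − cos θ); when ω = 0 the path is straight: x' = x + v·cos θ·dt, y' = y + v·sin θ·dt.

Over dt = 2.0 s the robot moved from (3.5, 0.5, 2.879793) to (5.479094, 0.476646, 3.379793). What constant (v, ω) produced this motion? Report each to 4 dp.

v = -1.0000, ω = 0.2500

Δθ = 3.379793 − 2.879793 = 0.500000
ω = Δθ/dt = 0.500000/2.0 = 0.2500
R = Δx/(sin θ' − sin θ) = -4.0000
v = R·ω = -4.0000·0.2500 = -1.0000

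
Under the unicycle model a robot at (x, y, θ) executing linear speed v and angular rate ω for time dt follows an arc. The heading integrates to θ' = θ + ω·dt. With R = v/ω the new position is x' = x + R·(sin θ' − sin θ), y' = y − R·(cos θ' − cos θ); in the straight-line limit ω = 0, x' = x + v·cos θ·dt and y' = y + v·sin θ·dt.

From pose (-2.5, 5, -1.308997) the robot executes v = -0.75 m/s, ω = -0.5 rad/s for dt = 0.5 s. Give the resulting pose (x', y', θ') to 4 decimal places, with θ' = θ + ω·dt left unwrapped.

(-2.5510, 5.3705, -1.5590)

θ' = -1.3090 + -0.5·0.5 = -1.5590
R = v/ω = -0.75/-0.5 = 1.5000
x' = -2.5 + 1.5000·(sin -1.5590 − sin -1.3090) = -2.5510
y' = 5 − 1.5000·(cos -1.5590 − cos -1.3090) = 5.3705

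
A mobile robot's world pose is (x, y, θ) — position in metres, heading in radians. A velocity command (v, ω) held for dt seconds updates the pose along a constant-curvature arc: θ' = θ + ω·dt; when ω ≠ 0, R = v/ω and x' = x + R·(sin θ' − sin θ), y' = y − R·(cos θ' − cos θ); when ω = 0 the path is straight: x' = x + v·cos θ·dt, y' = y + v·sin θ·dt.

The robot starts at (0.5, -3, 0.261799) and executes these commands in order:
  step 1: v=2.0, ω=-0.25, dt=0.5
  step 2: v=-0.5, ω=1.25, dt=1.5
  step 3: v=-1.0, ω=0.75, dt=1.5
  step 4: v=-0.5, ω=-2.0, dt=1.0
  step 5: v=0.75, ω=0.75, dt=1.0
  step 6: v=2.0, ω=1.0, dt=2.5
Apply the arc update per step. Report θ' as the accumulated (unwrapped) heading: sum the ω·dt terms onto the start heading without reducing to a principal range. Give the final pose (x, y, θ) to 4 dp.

(-1.1553, -3.7390, 4.3868)

step 1: θ'=0.1368 (R=-8.0000) → pose (1.4796, -2.8021, 0.1368)
step 2: θ'=2.0118 (R=-0.4000) → pose (1.1724, -3.3691, 2.0118)
step 3: θ'=3.1368 (R=-1.3333) → pose (2.3718, -4.1333, 3.1368)
step 4: θ'=1.1368 (R=0.2500) → pose (2.5974, -4.4885, 1.1368)
step 5: θ'=1.8868 (R=1.0000) → pose (2.6406, -3.7572, 1.8868)
step 6: θ'=4.3868 (R=2.0000) → pose (-1.1553, -3.7390, 4.3868)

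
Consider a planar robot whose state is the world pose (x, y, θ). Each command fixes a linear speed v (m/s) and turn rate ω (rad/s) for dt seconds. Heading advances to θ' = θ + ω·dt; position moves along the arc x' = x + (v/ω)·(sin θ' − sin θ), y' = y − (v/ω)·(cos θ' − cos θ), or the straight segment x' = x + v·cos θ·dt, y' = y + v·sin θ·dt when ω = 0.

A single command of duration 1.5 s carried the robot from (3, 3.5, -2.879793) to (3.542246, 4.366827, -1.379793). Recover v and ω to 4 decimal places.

Δθ = -1.379793 − -2.879793 = 1.500000
ω = Δθ/dt = 1.500000/1.5 = 1.0000
R = −Δy/(cos θ' − cos θ) = -0.7500
v = R·ω = -0.7500·1.0000 = -0.7500

v = -0.7500, ω = 1.0000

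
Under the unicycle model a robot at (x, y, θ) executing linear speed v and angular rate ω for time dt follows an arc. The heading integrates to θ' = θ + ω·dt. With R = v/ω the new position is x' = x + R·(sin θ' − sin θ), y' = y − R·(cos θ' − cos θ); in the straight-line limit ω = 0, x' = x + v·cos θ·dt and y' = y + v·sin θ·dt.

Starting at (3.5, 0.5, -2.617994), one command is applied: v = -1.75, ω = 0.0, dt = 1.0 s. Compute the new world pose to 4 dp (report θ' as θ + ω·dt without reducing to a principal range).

θ' = -2.6180 + 0.0·1.0 = -2.6180
ω = 0 → straight: x' = 3.5 + -1.75·cos(-2.6180)·1.0 = 5.0155
y' = 0.5 + -1.75·sin(-2.6180)·1.0 = 1.3750

(5.0155, 1.3750, -2.6180)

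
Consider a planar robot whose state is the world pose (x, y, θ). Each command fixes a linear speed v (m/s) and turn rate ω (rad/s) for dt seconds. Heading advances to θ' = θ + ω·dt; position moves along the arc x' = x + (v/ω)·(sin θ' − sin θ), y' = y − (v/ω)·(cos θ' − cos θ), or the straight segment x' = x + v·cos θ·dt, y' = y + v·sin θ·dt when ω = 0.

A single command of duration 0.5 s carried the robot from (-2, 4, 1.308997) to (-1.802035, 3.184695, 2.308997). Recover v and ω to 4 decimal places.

v = -1.7500, ω = 2.0000

Δθ = 2.308997 − 1.308997 = 1.000000
ω = Δθ/dt = 1.000000/0.5 = 2.0000
R = −Δy/(cos θ' − cos θ) = -0.8750
v = R·ω = -0.8750·2.0000 = -1.7500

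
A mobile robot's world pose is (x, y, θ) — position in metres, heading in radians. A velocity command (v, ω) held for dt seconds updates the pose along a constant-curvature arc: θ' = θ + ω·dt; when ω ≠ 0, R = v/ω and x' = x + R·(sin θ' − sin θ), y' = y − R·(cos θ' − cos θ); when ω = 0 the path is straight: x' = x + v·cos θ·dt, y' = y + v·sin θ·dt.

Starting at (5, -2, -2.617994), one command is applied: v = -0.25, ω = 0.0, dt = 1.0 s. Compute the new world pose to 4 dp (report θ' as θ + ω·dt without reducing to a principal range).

(5.2165, -1.8750, -2.6180)

θ' = -2.6180 + 0.0·1.0 = -2.6180
ω = 0 → straight: x' = 5 + -0.25·cos(-2.6180)·1.0 = 5.2165
y' = -2 + -0.25·sin(-2.6180)·1.0 = -1.8750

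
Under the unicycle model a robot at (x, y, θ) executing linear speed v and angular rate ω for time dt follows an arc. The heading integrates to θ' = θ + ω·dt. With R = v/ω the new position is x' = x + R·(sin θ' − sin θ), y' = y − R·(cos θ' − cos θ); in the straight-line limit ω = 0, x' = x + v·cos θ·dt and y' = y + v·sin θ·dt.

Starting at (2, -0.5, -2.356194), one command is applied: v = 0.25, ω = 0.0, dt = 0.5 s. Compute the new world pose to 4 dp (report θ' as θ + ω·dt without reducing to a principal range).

(1.9116, -0.5884, -2.3562)

θ' = -2.3562 + 0.0·0.5 = -2.3562
ω = 0 → straight: x' = 2 + 0.25·cos(-2.3562)·0.5 = 1.9116
y' = -0.5 + 0.25·sin(-2.3562)·0.5 = -0.5884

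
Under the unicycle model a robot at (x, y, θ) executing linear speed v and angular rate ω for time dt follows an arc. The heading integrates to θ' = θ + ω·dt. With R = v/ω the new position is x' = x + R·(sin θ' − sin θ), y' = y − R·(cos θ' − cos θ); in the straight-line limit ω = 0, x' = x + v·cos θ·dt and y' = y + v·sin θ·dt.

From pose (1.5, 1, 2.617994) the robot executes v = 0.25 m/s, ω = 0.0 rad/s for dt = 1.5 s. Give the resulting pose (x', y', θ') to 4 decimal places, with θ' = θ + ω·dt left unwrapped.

(1.1752, 1.1875, 2.6180)

θ' = 2.6180 + 0.0·1.5 = 2.6180
ω = 0 → straight: x' = 1.5 + 0.25·cos(2.6180)·1.5 = 1.1752
y' = 1 + 0.25·sin(2.6180)·1.5 = 1.1875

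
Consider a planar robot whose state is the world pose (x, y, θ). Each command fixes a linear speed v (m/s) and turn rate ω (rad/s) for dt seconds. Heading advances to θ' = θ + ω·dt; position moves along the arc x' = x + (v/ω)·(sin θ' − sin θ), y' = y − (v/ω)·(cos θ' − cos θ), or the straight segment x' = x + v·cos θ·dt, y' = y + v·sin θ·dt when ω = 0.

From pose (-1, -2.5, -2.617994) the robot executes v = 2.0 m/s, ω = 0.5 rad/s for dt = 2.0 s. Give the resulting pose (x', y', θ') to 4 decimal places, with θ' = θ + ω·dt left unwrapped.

θ' = -2.6180 + 0.5·2.0 = -1.6180
R = v/ω = 2.0/0.5 = 4.0000
x' = -1 + 4.0000·(sin -1.6180 − sin -2.6180) = -2.9955
y' = -2.5 − 4.0000·(cos -1.6180 − cos -2.6180) = -5.7754

(-2.9955, -5.7754, -1.6180)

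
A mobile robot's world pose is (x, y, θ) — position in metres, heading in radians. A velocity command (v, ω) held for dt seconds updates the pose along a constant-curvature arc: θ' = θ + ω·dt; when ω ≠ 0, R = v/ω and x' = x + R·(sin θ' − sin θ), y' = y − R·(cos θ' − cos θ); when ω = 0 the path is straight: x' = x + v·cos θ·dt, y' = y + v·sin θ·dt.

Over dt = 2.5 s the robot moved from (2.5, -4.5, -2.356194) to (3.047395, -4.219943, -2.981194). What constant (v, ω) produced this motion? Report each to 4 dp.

Δθ = -2.981194 − -2.356194 = -0.625000
ω = Δθ/dt = -0.625000/2.5 = -0.2500
R = Δx/(sin θ' − sin θ) = 1.0000
v = R·ω = 1.0000·-0.2500 = -0.2500

v = -0.2500, ω = -0.2500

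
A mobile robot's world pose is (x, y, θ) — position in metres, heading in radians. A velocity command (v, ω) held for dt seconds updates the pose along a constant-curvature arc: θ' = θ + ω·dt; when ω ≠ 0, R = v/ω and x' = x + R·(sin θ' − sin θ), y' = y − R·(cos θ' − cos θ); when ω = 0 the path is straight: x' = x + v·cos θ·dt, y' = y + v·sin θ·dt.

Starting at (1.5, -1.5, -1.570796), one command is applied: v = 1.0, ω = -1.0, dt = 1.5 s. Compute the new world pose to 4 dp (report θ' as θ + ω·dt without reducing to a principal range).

(0.5707, -2.4975, -3.0708)

θ' = -1.5708 + -1.0·1.5 = -3.0708
R = v/ω = 1.0/-1.0 = -1.0000
x' = 1.5 + -1.0000·(sin -3.0708 − sin -1.5708) = 0.5707
y' = -1.5 − -1.0000·(cos -3.0708 − cos -1.5708) = -2.4975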